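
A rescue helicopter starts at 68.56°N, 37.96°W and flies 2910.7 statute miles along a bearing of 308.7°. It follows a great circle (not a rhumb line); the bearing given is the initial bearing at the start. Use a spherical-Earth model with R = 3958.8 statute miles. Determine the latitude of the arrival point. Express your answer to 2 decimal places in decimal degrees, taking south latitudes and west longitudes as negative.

latitude 57.53°

Central angle δ = d/R = 0.735248 rad.
With φ₁ = 68.56° = 1.196598 rad and θ = 308.7° = 5.387831 rad:
sin φ₂ = sin φ₁ cos δ + cos φ₁ sin δ cos θ = (0.930801)(0.741664) + (0.365527)(0.670771)(0.625243) = 0.843642
φ₂ = asin(0.843642) = 1.004030 rad = 57.53°.
Δλ = atan2( sin θ sin δ cos φ₁ , cos δ − sin φ₁ sin φ₂ ) = atan2(-0.191350, -0.043598) = -1.794817 rad = -102.84°.
Hence λ₂ = -37.96° + -102.84° = -140.80°.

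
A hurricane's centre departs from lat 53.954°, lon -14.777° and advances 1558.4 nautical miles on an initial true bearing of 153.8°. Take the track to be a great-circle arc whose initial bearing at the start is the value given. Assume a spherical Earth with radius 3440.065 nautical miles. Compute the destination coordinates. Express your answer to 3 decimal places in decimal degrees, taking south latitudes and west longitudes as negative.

Angular distance δ = d/R = 1558.4 / 3440.065 = 0.453015 rad.
With φ₁ = 53.954° = 0.941675 rad and θ = 153.8° = 2.684316 rad:
Destination latitude: φ₂ = arcsin( sin φ₁ cos δ + cos φ₁ sin δ cos θ ) = arcsin(0.495904) = 29.729°.
Δλ = atan2( sin θ sin δ cos φ₁ , cos δ − sin φ₁ sin φ₂ ) = atan2(0.113708, 0.498171) = 0.224406 rad = 12.858°.
λ₂ = λ₁ + Δλ = -1.919°.

latitude 29.729°, longitude -1.919°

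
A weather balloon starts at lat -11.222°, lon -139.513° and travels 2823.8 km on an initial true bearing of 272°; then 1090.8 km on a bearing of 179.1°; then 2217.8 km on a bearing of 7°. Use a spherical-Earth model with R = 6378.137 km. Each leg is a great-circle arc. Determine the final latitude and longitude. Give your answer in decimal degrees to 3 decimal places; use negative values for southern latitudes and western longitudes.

latitude 0.712°, longitude -162.681°

Apply the spherical direct solution leg by leg, carrying full precision between legs.
Leg 1: from (-11.222°, -139.513°), δ = 2823.8/6378.137 = 0.442731 rad, θ = 272° → φ = -9.276°, λ = -165.223°.
Leg 2: from (-9.276°, -165.223°), δ = 1090.8/6378.137 = 0.171022 rad, θ = 179.1° → φ = -19.073°, λ = -165.061°.
Leg 3: from (-19.073°, -165.061°), δ = 2217.8/6378.137 = 0.347719 rad, θ = 7° → φ = 0.712°, λ = -162.681°.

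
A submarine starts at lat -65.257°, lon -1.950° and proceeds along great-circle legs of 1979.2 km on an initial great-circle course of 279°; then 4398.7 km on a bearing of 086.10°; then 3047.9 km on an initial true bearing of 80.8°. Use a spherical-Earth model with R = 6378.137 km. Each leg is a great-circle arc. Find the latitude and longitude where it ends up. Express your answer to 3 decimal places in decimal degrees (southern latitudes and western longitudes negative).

latitude -30.066°, longitude 50.085°

Apply the spherical direct solution leg by leg, carrying full precision between legs.
Leg 1: from (-65.257°, -1.950°), δ = 1979.2/6378.137 = 0.310310 rad, θ = 279° → φ = -57.653°, λ = -36.261°.
Leg 2: from (-57.653°, -36.261°), δ = 4398.7/6378.137 = 0.689653 rad, θ = 86.1° → φ = -38.947°, λ = 18.447°.
Leg 3: from (-38.947°, 18.447°), δ = 3047.9/6378.137 = 0.477867 rad, θ = 80.8° → φ = -30.066°, λ = 50.085°.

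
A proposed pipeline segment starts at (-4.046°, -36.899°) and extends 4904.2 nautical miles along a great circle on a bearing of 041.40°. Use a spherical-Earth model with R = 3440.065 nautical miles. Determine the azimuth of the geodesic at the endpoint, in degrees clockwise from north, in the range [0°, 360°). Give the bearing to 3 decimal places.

Central angle δ = d/R = 1.425613 rad.
Converting: φ₁ = -0.070616 rad, θ = 0.722566 rad.
Applying the spherical law of cosines for sides, sin φ₂ = sin φ₁ cos δ + cos φ₁ sin δ cos θ = 0.730162, so φ₂ = 46.900°.
Δλ = atan2( sin θ sin δ cos φ₁ , cos δ − sin φ₁ sin φ₂ ) = atan2(0.652724, 0.196193) = 1.278812 rad = 73.271°.
Hence λ₂ = -36.899° + 73.271° = 36.372°.
The forward bearing on arrival equals the back-azimuth from the destination plus 180°.
Back-azimuth from P₂ (46.900°, 36.372°) to P₁ (-4.046°, -36.899°), with Δλ' = λ₁ − λ₂ = -73.271°: atan2( sin Δλ' cos φ₁ , cos φ₂ sin φ₁ − sin φ₂ cos φ₁ cos Δλ' ) = 254.894°.
Final bearing = (254.894° + 180°) mod 360° = 74.894°.

final bearing 74.894°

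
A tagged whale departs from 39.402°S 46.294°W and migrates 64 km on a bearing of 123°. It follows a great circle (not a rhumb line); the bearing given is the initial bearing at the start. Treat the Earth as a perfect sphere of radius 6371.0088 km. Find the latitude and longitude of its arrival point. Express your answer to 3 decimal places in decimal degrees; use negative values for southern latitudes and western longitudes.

latitude -39.714°, longitude -45.666°

Central angle δ = d/R = 0.010046 rad.
Converting: φ₁ = -0.687695 rad, θ = 2.146755 rad.
Destination latitude: φ₂ = arcsin( sin φ₁ cos δ + cos φ₁ sin δ cos θ ) = arcsin(-0.638953) = -39.714°.
For the longitude increment, Δλ = atan2( sin θ sin δ cos φ₁, cos δ − sin φ₁ sin φ₂ ) = atan2(0.006510, 0.594369) = 0.628°.
Hence λ₂ = -46.294° + 0.628° = -45.666°.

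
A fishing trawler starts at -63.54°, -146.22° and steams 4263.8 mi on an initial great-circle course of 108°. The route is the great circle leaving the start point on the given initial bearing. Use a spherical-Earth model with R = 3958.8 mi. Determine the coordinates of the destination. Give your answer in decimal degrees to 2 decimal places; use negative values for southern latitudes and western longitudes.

Central angle δ = d/R = 1.077044 rad.
Converting: φ₁ = -1.108982 rad, θ = 1.884956 rad.
Destination latitude: φ₂ = arcsin( sin φ₁ cos δ + cos φ₁ sin δ cos θ ) = arcsin(-0.545531) = -33.06°.
Then Δλ = atan2(0.373151, -0.014451) = 1.609503 rad, from sin θ sin δ cos φ₁ over cos δ − sin φ₁ sin φ₂.
Hence λ₂ = -146.22° + 92.22° = -54.00°.

latitude -33.06°, longitude -54.00°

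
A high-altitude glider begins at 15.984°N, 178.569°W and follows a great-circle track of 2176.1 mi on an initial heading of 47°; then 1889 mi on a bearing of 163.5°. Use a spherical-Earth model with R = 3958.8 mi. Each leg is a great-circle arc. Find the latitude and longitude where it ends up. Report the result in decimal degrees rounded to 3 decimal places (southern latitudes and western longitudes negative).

latitude 8.817°, longitude -143.084°

Apply the spherical direct solution leg by leg, carrying full precision between legs.
Leg 1: from (15.984°, -178.569°), δ = 2176.1/3958.8 = 0.549687 rad, θ = 47° → φ = 35.262°, λ = -150.669°.
Leg 2: from (35.262°, -150.669°), δ = 1889/3958.8 = 0.477165 rad, θ = 163.5° → φ = 8.817°, λ = -143.084°.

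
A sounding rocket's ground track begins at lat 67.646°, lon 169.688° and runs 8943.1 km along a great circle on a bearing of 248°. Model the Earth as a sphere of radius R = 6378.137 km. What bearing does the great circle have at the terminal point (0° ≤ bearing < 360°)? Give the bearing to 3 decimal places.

The arc subtends δ = 8943.1/6378.137 = 1.402149 rad at the centre.
With φ₁ = 67.646° = 1.180645 rad and θ = 248° = 4.328417 rad:
Applying the spherical law of cosines for sides, sin φ₂ = sin φ₁ cos δ + cos φ₁ sin δ cos θ = 0.014783, so φ₂ = 0.847°.
Then Δλ = atan2(-0.347631, 0.154177) = -1.153356 rad, from sin θ sin δ cos φ₁ over cos δ − sin φ₁ sin φ₂.
λ₂ = 169.688° + -66.082° = 103.606°.
The forward bearing on arrival equals the back-azimuth from the destination plus 180°.
Back-azimuth from P₂ (0.847°, 103.606°) to P₁ (67.646°, 169.688°), with Δλ' = λ₁ − λ₂ = 66.082°: atan2( sin Δλ' cos φ₁ , cos φ₂ sin φ₁ − sin φ₂ cos φ₁ cos Δλ' ) = 20.651°.
Final bearing = (20.651° + 180°) mod 360° = 200.651°.

final bearing 200.651°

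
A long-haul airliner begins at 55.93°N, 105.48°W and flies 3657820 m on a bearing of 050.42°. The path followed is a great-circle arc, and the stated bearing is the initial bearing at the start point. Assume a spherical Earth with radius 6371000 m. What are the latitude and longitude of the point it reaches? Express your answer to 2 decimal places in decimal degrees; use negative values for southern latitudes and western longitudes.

latitude 62.80°, longitude -39.18°

Angular distance δ = d/R = 3657820 / 6371000 = 0.574136 rad.
With φ₁ = 55.93° = 0.976163 rad and θ = 50.42° = 0.879995 rad:
Applying the spherical law of cosines for sides, sin φ₂ = sin φ₁ cos δ + cos φ₁ sin δ cos θ = 0.889393, so φ₂ = 62.80°.
For the longitude increment, Δλ = atan2( sin θ sin δ cos φ₁, cos δ − sin φ₁ sin φ₂ ) = atan2(0.234499, 0.102930) = 66.30°.
Hence λ₂ = -105.48° + 66.30° = -39.18°.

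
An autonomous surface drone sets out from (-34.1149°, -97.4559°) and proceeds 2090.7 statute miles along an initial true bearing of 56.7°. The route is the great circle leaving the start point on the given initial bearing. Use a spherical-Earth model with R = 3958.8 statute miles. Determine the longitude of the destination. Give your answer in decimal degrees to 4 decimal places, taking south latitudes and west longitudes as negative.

longitude -71.6315°

Angular distance δ = d/R = 2090.7 / 3958.8 = 0.528115 rad.
Start latitude φ₁ = -0.595417 rad; initial bearing θ = 0.989602 rad.
sin φ₂ = sin φ₁ cos δ + cos φ₁ sin δ cos θ = (-0.560854)(0.863759) + (0.827915)(0.503906)(0.549023) = -0.255395
φ₂ = asin(-0.255395) = -0.258257 rad = -14.7970°.
Then Δλ = atan2(0.348691, 0.720519) = 0.450721 rad, from sin θ sin δ cos φ₁ over cos δ − sin φ₁ sin φ₂.
Hence λ₂ = -97.4559° + 25.8244° = -71.6315°.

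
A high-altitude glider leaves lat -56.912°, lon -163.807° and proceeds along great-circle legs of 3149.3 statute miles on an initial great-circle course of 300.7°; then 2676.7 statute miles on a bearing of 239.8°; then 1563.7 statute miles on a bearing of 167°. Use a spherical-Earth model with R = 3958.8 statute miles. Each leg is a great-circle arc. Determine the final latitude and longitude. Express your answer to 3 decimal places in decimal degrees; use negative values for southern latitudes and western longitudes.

latitude -58.083°, longitude 121.681°

Apply the spherical direct solution leg by leg, carrying full precision between legs.
Leg 1: from (-56.912°, -163.807°), δ = 3149.3/3958.8 = 0.795519 rad, θ = 300.7° → φ = -22.789°, λ = 154.424°.
Leg 2: from (-22.789°, 154.424°), δ = 2676.7/3958.8 = 0.676139 rad, θ = 239.8° → φ = -36.323°, λ = 112.257°.
Leg 3: from (-36.323°, 112.257°), δ = 1563.7/3958.8 = 0.394993 rad, θ = 167° → φ = -58.083°, λ = 121.681°.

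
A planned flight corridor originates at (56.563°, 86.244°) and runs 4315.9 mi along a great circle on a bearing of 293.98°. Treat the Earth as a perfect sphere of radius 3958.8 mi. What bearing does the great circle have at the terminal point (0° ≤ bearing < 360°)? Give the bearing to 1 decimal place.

The arc subtends δ = 4315.9/3958.8 = 1.090204 rad at the centre.
Start latitude φ₁ = 0.987211 rad; initial bearing θ = 5.130919 rad.
Applying the spherical law of cosines for sides, sin φ₂ = sin φ₁ cos δ + cos φ₁ sin δ cos θ = 0.584365, so φ₂ = 35.758°.
Then Δλ = atan2(-0.446429, -0.025344) = -1.627506 rad, from sin θ sin δ cos φ₁ over cos δ − sin φ₁ sin φ₂.
λ₂ = λ₁ + Δλ = -7.005°.
The forward bearing on arrival equals the back-azimuth from the destination plus 180°.
Back-azimuth from P₂ (35.8°, -7.0°) to P₁ (56.6°, 86.2°), with Δλ' = λ₁ − λ₂ = 93.2°: atan2( sin Δλ' cos φ₁ , cos φ₂ sin φ₁ − sin φ₂ cos φ₁ cos Δλ' ) = 38.3°.
Final bearing = (38.3° + 180°) mod 360° = 218.3°.

final bearing 218.3°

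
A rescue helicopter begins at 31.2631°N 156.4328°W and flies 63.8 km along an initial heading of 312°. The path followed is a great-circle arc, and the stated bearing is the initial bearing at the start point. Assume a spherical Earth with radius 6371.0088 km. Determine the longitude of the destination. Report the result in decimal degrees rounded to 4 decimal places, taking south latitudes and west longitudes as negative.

Central angle δ = d/R = 0.010014 rad.
With φ₁ = 31.2631° = 0.545644 rad and θ = 312° = 5.445427 rad:
sin φ₂ = sin φ₁ cos δ + cos φ₁ sin δ cos θ = (0.518969)(0.999950) + (0.854793)(0.010014)(0.669131) = 0.524670
φ₂ = asin(0.524670) = 0.552328 rad = 31.6461°.
Δλ = atan2( sin θ sin δ cos φ₁ , cos δ − sin φ₁ sin φ₂ ) = atan2(-0.006361, 0.727662) = -0.008742 rad = -0.5009°.
λ₂ = λ₁ + Δλ = -156.9337°.

longitude -156.9337°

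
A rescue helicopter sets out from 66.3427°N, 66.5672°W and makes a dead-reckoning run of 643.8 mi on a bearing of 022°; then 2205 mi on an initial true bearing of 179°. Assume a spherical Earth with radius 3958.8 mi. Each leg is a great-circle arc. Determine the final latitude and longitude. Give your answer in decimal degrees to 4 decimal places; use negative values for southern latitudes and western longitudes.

Apply the spherical direct solution leg by leg, carrying full precision between legs.
Leg 1: from (66.3427°, -66.5672°), δ = 643.8/3958.8 = 0.162625 rad, θ = 22° → φ = 74.6040°, λ = -53.3610°.
Leg 2: from (74.6040°, -53.3610°), δ = 2205/3958.8 = 0.556987 rad, θ = 179° → φ = 42.6927°, λ = -52.6418°.

latitude 42.6927°, longitude -52.6418°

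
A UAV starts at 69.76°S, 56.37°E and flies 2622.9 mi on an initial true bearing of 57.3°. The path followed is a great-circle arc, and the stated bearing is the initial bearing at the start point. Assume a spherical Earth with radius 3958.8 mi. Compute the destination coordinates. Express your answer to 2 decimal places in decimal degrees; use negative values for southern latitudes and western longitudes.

Central angle δ = d/R = 0.662549 rad.
With φ₁ = -69.76° = -1.217542 rad and θ = 57.3° = 1.000074 rad:
sin φ₂ = sin φ₁ cos δ + cos φ₁ sin δ cos θ = (-0.938252)(0.788427) + (0.345953)(0.615129)(0.540240) = -0.624776
φ₂ = asin(-0.624776) = -0.674845 rad = -38.67°.
Δλ = atan2( sin θ sin δ cos φ₁ , cos δ − sin φ₁ sin φ₂ ) = atan2(0.179078, 0.202229) = 0.724759 rad = 41.53°.
λ₂ = 56.37° + 41.53° = 97.90°.

latitude -38.67°, longitude 97.90°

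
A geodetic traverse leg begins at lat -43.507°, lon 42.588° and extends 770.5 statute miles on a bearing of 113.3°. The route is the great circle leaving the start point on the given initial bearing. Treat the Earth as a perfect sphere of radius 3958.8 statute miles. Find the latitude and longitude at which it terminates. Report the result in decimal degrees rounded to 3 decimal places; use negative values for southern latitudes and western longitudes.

Angular distance δ = d/R = 770.5 / 3958.8 = 0.194630 rad.
Start latitude φ₁ = -0.759340 rad; initial bearing θ = 1.977458 rad.
Destination latitude: φ₂ = arcsin( sin φ₁ cos δ + cos φ₁ sin δ cos θ ) = arcsin(-0.730929) = -46.964°.
For the longitude increment, Δλ = atan2( sin θ sin δ cos φ₁, cos δ − sin φ₁ sin φ₂ ) = atan2(0.128834, 0.477916) = 15.087°.
λ₂ = λ₁ + Δλ = 57.675°.

latitude -46.964°, longitude 57.675°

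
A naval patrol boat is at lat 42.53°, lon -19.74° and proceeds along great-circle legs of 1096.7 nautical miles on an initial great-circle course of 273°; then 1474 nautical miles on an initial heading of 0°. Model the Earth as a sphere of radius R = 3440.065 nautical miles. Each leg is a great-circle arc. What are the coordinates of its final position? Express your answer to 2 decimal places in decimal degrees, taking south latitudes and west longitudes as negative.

latitude 65.39°, longitude -44.18°

Apply the spherical direct solution leg by leg, carrying full precision between legs.
Leg 1: from (42.53°, -19.74°), δ = 1096.7/3440.065 = 0.318802 rad, θ = 273° → φ = 40.84°, λ = -44.18°.
Leg 2: from (40.84°, -44.18°), δ = 1474/3440.065 = 0.428480 rad, θ = 0° → φ = 65.39°, λ = -44.18°.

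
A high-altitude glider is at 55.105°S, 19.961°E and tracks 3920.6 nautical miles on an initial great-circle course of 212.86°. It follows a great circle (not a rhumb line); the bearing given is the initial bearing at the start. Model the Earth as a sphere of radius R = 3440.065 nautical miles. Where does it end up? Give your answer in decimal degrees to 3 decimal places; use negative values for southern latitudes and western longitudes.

The arc subtends δ = 3920.6/3440.065 = 1.139688 rad at the centre.
Converting: φ₁ = -0.961764 rad, θ = 3.715108 rad.
Applying the spherical law of cosines for sides, sin φ₂ = sin φ₁ cos δ + cos φ₁ sin δ cos θ = -0.779318, so φ₂ = -51.198°.
For the longitude increment, Δλ = atan2( sin θ sin δ cos φ₁, cos δ − sin φ₁ sin φ₂ ) = atan2(-0.282000, -0.221320) = -128.126°.
λ₂ = 19.961° + -128.126° = -108.165°.

latitude -51.198°, longitude -108.165°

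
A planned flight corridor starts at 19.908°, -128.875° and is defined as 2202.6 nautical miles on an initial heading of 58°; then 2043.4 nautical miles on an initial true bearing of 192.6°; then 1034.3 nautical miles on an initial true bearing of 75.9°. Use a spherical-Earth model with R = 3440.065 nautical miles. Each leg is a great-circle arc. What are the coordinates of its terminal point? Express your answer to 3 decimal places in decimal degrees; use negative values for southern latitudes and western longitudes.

latitude 5.480°, longitude -81.022°

Apply the spherical direct solution leg by leg, carrying full precision between legs.
Leg 1: from (19.908°, -128.875°), δ = 2202.6/3440.065 = 0.640279 rad, θ = 58° → φ = 34.801°, λ = -90.778°.
Leg 2: from (34.801°, -90.778°), δ = 2043.4/3440.065 = 0.594000 rad, θ = 192.6° → φ = 1.402°, λ = -97.793°.
Leg 3: from (1.402°, -97.793°), δ = 1034.3/3440.065 = 0.300663 rad, θ = 75.9° → φ = 5.480°, λ = -81.022°.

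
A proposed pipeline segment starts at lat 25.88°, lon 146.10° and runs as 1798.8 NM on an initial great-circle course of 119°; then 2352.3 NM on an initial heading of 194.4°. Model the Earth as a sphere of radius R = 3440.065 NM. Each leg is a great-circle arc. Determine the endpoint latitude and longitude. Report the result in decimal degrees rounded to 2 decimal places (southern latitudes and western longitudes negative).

Apply the spherical direct solution leg by leg, carrying full precision between legs.
Leg 1: from (25.88°, 146.10°), δ = 1798.8/3440.065 = 0.522897 rad, θ = 119° → φ = 9.23°, λ = 172.36°.
Leg 2: from (9.23°, 172.36°), δ = 2352.3/3440.065 = 0.683795 rad, θ = 194.4° → φ = -28.67°, λ = 162.05°.

latitude -28.67°, longitude 162.05°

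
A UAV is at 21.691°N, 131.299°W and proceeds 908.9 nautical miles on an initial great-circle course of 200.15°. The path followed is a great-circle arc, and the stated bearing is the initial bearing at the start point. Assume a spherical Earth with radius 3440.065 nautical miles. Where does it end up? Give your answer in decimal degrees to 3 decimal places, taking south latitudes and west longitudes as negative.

Central angle δ = d/R = 0.264210 rad.
Converting: φ₁ = 0.378579 rad, θ = 3.493276 rad.
sin φ₂ = sin φ₁ cos δ + cos φ₁ sin δ cos θ = (0.369601)(0.965299) + (0.929191)(0.261147)(-0.938794) = 0.128972
φ₂ = asin(0.128972) = 0.129332 rad = 7.410°.
Δλ = atan2( sin θ sin δ cos φ₁ , cos δ − sin φ₁ sin φ₂ ) = atan2(-0.083590, 0.917631) = -0.090842 rad = -5.205°.
λ₂ = λ₁ + Δλ = -136.504°.

latitude 7.410°, longitude -136.504°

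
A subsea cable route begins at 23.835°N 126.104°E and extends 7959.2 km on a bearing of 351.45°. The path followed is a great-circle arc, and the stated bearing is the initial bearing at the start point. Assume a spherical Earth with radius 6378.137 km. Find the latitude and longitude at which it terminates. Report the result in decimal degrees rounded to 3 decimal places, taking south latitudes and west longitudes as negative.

The arc subtends δ = 7959.2/6378.137 = 1.247888 rad at the centre.
Converting: φ₁ = 0.415999 rad, θ = 6.133960 rad.
sin φ₂ = sin φ₁ cos δ + cos φ₁ sin δ cos θ = (0.404104)(0.317326) + (0.914713)(0.948317)(0.988886) = 0.986030
φ₂ = asin(0.986030) = 1.403448 rad = 80.412°.
Then Δλ = atan2(-0.128964, -0.081133) = -2.132347 rad, from sin θ sin δ cos φ₁ over cos δ − sin φ₁ sin φ₂.
λ₂ = 126.104° + -122.174° = 3.930°.

latitude 80.412°, longitude 3.930°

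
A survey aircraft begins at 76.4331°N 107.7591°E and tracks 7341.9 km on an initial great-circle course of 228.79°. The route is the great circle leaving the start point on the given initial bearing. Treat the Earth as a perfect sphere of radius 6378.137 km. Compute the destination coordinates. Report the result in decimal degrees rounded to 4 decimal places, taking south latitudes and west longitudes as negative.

The arc subtends δ = 7341.9/6378.137 = 1.151104 rad at the centre.
Converting: φ₁ = 1.334009 rad, θ = 3.993139 rad.
Applying the spherical law of cosines for sides, sin φ₂ = sin φ₁ cos δ + cos φ₁ sin δ cos θ = 0.254975, so φ₂ = 14.7721°.
Δλ = atan2( sin θ sin δ cos φ₁ , cos δ − sin φ₁ sin φ₂ ) = atan2(-0.161159, 0.159619) = -0.790201 rad = -45.2752°.
λ₂ = λ₁ + Δλ = 62.4839°.

latitude 14.7721°, longitude 62.4839°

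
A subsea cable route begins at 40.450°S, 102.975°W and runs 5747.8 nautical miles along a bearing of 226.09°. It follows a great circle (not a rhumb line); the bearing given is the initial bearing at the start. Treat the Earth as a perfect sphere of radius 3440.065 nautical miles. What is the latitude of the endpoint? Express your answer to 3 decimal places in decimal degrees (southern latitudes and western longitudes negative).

Angular distance δ = d/R = 5747.8 / 3440.065 = 1.670841 rad.
Start latitude φ₁ = -0.705986 rad; initial bearing θ = 3.946015 rad.
Applying the spherical law of cosines for sides, sin φ₂ = sin φ₁ cos δ + cos φ₁ sin δ cos θ = -0.460318, so φ₂ = -27.408°.
For the longitude increment, Δλ = atan2( sin θ sin δ cos φ₁, cos δ − sin φ₁ sin φ₂ ) = atan2(-0.545486, -0.398524) = -126.151°.
λ₂ = -102.975° + -126.151° = -229.126°, normalized to (−180°, 180°] → 130.874°.

latitude -27.408°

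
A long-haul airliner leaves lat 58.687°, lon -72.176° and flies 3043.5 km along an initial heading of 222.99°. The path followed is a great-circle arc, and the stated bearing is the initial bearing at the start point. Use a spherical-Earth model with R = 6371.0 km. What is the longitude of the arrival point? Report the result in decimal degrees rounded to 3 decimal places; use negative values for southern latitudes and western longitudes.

longitude -94.892°

The arc subtends δ = 3043.5/6371 = 0.477712 rad at the centre.
Converting: φ₁ = 1.024281 rad, θ = 3.891910 rad.
Applying the spherical law of cosines for sides, sin φ₂ = sin φ₁ cos δ + cos φ₁ sin δ cos θ = 0.583921, so φ₂ = 35.727°.
For the longitude increment, Δλ = atan2( sin θ sin δ cos φ₁, cos δ − sin φ₁ sin φ₂ ) = atan2(-0.162924, 0.389182) = -22.716°.
λ₂ = -72.176° + -22.716° = -94.892°.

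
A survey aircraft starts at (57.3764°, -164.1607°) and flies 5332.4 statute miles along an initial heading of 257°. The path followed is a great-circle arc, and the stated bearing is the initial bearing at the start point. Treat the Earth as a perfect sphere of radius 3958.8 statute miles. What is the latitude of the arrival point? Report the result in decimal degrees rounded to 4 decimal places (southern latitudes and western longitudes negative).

latitude 3.9388°

Angular distance δ = d/R = 5332.4 / 3958.8 = 1.346974 rad.
Converting: φ₁ = 1.001407 rad, θ = 4.485496 rad.
Applying the spherical law of cosines for sides, sin φ₂ = sin φ₁ cos δ + cos φ₁ sin δ cos θ = 0.068690, so φ₂ = 3.9388°.
Δλ = atan2( sin θ sin δ cos φ₁ , cos δ − sin φ₁ sin φ₂ ) = atan2(-0.512197, 0.164106) = -1.260735 rad = -72.2348°.
λ₂ = -164.1607° + -72.2348° = -236.3955°, normalized to (−180°, 180°] → 123.6045°.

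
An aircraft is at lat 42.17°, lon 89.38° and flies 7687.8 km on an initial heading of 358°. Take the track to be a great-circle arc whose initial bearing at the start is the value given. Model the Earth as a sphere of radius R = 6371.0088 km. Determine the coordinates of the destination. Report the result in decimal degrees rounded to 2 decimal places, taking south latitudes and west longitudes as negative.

Central angle δ = d/R = 1.206685 rad.
Start latitude φ₁ = 0.736005 rad; initial bearing θ = 6.248279 rad.
sin φ₂ = sin φ₁ cos δ + cos φ₁ sin δ cos θ = (0.671333)(0.356119) + (0.741156)(0.934441)(0.999391) = 0.931219
φ₂ = asin(0.931219) = 1.197743 rad = 68.63°.
Then Δλ = atan2(-0.024170, -0.269038) = -3.051994 rad, from sin θ sin δ cos φ₁ over cos δ − sin φ₁ sin φ₂.
λ₂ = λ₁ + Δλ = -85.49°.

latitude 68.63°, longitude -85.49°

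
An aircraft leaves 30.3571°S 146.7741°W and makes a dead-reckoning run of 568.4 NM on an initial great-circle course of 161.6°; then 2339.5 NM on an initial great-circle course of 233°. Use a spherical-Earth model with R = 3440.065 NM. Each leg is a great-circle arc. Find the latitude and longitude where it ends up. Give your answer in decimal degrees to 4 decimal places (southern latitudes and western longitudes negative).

latitude -51.7425°, longitude 162.8697°

Apply the spherical direct solution leg by leg, carrying full precision between legs.
Leg 1: from (-30.3571°, -146.7741°), δ = 568.4/3440.065 = 0.165229 rad, θ = 161.6° → φ = -39.2848°, λ = -142.9280°.
Leg 2: from (-39.2848°, -142.9280°), δ = 2339.5/3440.065 = 0.680074 rad, θ = 233° → φ = -51.7425°, λ = 162.8697°.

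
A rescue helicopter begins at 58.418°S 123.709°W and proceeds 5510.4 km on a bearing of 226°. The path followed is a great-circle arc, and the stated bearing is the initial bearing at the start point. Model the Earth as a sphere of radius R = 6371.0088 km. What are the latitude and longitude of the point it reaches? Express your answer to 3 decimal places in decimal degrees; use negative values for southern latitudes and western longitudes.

latitude -56.047°, longitude 134.867°

The arc subtends δ = 5510.4/6371.0088 = 0.864918 rad at the centre.
With φ₁ = -58.418° = -1.019586 rad and θ = 226° = 3.944444 rad:
sin φ₂ = sin φ₁ cos δ + cos φ₁ sin δ cos θ = (-0.851892)(0.648703) + (0.523718)(0.761042)(-0.694658) = -0.829495
φ₂ = asin(-0.829495) = -0.978203 rad = -56.047°.
Then Δλ = atan2(-0.286708, -0.057937) = -1.770189 rad, from sin θ sin δ cos φ₁ over cos δ − sin φ₁ sin φ₂.
λ₂ = -123.709° + -101.424° = -225.133°, normalized to (−180°, 180°] → 134.867°.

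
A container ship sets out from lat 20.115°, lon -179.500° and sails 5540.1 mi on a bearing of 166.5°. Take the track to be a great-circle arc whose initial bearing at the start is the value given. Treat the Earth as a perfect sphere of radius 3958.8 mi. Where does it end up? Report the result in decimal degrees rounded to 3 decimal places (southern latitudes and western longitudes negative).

latitude -57.251°, longitude -154.336°

Central angle δ = d/R = 1.399439 rad.
With φ₁ = 20.115° = 0.351073 rad and θ = 166.5° = 2.905973 rad:
Destination latitude: φ₂ = arcsin( sin φ₁ cos δ + cos φ₁ sin δ cos θ ) = arcsin(-0.841044) = -57.251°.
For the longitude increment, Δλ = atan2( sin θ sin δ cos φ₁, cos δ − sin φ₁ sin φ₂ ) = atan2(0.215996, 0.459760) = 25.164°.
λ₂ = -179.500° + 25.164° = -154.336°.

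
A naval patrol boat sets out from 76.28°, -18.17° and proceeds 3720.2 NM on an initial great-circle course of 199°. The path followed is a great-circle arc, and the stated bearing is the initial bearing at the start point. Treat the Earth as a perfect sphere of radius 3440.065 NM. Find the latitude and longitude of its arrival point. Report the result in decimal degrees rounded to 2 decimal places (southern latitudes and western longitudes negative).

latitude 14.99°, longitude -35.48°

Angular distance δ = d/R = 3720.2 / 3440.065 = 1.081433 rad.
With φ₁ = 76.28° = 1.331337 rad and θ = 199° = 3.473205 rad:
Applying the spherical law of cosines for sides, sin φ₂ = sin φ₁ cos δ + cos φ₁ sin δ cos θ = 0.258716, so φ₂ = 14.99°.
Then Δλ = atan2(-0.068155, 0.218730) = -0.302058 rad, from sin θ sin δ cos φ₁ over cos δ − sin φ₁ sin φ₂.
Hence λ₂ = -18.17° + -17.31° = -35.48°.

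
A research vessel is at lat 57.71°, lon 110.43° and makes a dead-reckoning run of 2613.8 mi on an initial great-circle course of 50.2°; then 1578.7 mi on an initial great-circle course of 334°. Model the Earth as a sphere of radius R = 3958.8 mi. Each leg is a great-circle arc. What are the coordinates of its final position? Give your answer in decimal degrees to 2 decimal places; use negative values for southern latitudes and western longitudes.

latitude 77.42°, longitude 138.21°

Apply the spherical direct solution leg by leg, carrying full precision between legs.
Leg 1: from (57.71°, 110.43°), δ = 2613.8/3958.8 = 0.660251 rad, θ = 50.2° → φ = 61.33°, λ = -170.39°.
Leg 2: from (61.33°, -170.39°), δ = 1578.7/3958.8 = 0.398782 rad, θ = 334° → φ = 77.42°, λ = 138.21°.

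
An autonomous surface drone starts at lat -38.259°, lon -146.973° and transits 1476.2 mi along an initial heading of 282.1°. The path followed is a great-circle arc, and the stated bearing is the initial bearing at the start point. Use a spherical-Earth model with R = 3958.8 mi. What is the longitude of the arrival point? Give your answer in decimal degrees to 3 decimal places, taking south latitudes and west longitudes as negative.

δ = 1476.2/3958.8 = 0.372891 rad (21.3651°).
Start latitude φ₁ = -0.667746 rad; initial bearing θ = 4.923574 rad.
sin φ₂ = sin φ₁ cos δ + cos φ₁ sin δ cos θ = (-0.619217)(0.931278) + (0.785220)(0.364309)(0.209619) = -0.516699
φ₂ = asin(-0.516699) = -0.542991 rad = -31.111°.
Δλ = atan2( sin θ sin δ cos φ₁ , cos δ − sin φ₁ sin φ₂ ) = atan2(-0.279707, 0.611329) = -0.429106 rad = -24.586°.
λ₂ = -146.973° + -24.586° = -171.559°.

longitude -171.559°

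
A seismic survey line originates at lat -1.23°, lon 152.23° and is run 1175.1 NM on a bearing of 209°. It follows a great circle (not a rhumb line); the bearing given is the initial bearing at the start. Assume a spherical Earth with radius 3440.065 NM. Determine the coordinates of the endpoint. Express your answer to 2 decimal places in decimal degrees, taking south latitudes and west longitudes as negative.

latitude -18.25°, longitude 142.38°

Angular distance δ = d/R = 1175.1 / 3440.065 = 0.341592 rad.
With φ₁ = -1.23° = -0.021468 rad and θ = 209° = 3.647738 rad:
sin φ₂ = sin φ₁ cos δ + cos φ₁ sin δ cos θ = (-0.021466)(0.942222) + (0.999770)(0.334988)(-0.874620) = -0.313145
φ₂ = asin(-0.313145) = -0.318503 rad = -18.25°.
For the longitude increment, Δλ = atan2( sin θ sin δ cos φ₁, cos δ − sin φ₁ sin φ₂ ) = atan2(-0.162368, 0.935500) = -9.85°.
λ₂ = 152.23° + -9.85° = 142.38°.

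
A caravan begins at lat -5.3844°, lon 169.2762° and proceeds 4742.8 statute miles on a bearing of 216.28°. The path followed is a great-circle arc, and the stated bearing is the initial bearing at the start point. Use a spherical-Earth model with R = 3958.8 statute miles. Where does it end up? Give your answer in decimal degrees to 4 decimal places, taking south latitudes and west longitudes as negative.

The arc subtends δ = 4742.8/3958.8 = 1.198040 rad at the centre.
Start latitude φ₁ = -0.093976 rad; initial bearing θ = 3.774798 rad.
Destination latitude: φ₂ = arcsin( sin φ₁ cos δ + cos φ₁ sin δ cos θ ) = arcsin(-0.781636) = -51.4107°.
For the longitude increment, Δλ = atan2( sin θ sin δ cos φ₁, cos δ − sin φ₁ sin φ₂ ) = atan2(-0.548664, 0.290837) = -62.0727°.
λ₂ = λ₁ + Δλ = 107.2035°.

latitude -51.4107°, longitude 107.2035°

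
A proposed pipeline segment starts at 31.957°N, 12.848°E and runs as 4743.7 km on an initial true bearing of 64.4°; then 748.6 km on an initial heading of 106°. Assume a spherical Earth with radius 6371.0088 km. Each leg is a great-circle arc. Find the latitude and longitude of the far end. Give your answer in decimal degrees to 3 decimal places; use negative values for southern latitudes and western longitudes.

Apply the spherical direct solution leg by leg, carrying full precision between legs.
Leg 1: from (31.957°, 12.848°), δ = 4743.7/6371.0088 = 0.744576 rad, θ = 64.4° → φ = 39.617°, λ = 65.348°.
Leg 2: from (39.617°, 65.348°), δ = 748.6/6371.0088 = 0.117501 rad, θ = 106° → φ = 37.471°, λ = 73.510°.

latitude 37.471°, longitude 73.510°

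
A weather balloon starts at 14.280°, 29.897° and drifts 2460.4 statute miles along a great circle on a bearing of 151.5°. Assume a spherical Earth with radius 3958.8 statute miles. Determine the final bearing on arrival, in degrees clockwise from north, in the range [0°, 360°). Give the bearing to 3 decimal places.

The arc subtends δ = 2460.4/3958.8 = 0.621501 rad at the centre.
With φ₁ = 14.280° = 0.249233 rad and θ = 151.5° = 2.644174 rad:
Applying the spherical law of cosines for sides, sin φ₂ = sin φ₁ cos δ + cos φ₁ sin δ cos θ = -0.295350, so φ₂ = -17.179°.
For the longitude increment, Δλ = atan2( sin θ sin δ cos φ₁, cos δ − sin φ₁ sin φ₂ ) = atan2(0.269244, 0.885856) = 16.906°.
λ₂ = λ₁ + Δλ = 46.803°.
The forward bearing on arrival equals the back-azimuth from the destination plus 180°.
Back-azimuth from P₂ (-17.179°, 46.803°) to P₁ (14.280°, 29.897°), with Δλ' = λ₁ − λ₂ = -16.906°: atan2( sin Δλ' cos φ₁ , cos φ₂ sin φ₁ − sin φ₂ cos φ₁ cos Δλ' ) = 331.053°.
Final bearing = (331.053° + 180°) mod 360° = 151.053°.

final bearing 151.053°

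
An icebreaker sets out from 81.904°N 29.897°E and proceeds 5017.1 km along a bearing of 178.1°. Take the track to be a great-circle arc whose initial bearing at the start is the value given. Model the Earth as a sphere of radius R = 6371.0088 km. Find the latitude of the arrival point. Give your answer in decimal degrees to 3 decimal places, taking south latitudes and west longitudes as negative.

Central angle δ = d/R = 0.787489 rad.
Converting: φ₁ = 1.429494 rad, θ = 3.108431 rad.
Destination latitude: φ₂ = arcsin( sin φ₁ cos δ + cos φ₁ sin δ cos θ ) = arcsin(0.598858) = 36.788°.
Then Δλ = atan2(0.003309, 0.112738) = 0.029339 rad, from sin θ sin δ cos φ₁ over cos δ − sin φ₁ sin φ₂.
λ₂ = 29.897° + 1.681° = 31.578°.

latitude 36.788°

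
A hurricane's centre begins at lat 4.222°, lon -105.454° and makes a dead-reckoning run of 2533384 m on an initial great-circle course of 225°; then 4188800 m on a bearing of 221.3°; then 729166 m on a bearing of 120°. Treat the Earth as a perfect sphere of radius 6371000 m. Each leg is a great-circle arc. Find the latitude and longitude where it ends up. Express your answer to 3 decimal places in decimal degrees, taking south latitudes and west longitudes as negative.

Apply the spherical direct solution leg by leg, carrying full precision between legs.
Leg 1: from (4.222°, -105.454°), δ = 2533384/6371000 = 0.397643 rad, θ = 225° → φ = -11.841°, λ = -121.701°.
Leg 2: from (-11.841°, -121.701°), δ = 4188800/6371000 = 0.657479 rad, θ = 221.3° → φ = -37.718°, λ = -152.358°.
Leg 3: from (-37.718°, -152.358°), δ = 729166/6371000 = 0.114451 rad, θ = 120° → φ = -40.763°, λ = -144.855°.

latitude -40.763°, longitude -144.855°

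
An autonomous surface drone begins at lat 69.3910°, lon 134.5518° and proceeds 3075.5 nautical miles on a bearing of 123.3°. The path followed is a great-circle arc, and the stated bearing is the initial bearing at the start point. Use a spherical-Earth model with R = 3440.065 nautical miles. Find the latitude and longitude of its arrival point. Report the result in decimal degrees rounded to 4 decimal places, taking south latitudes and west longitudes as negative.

latitude 25.8199°, longitude -179.0742°

Angular distance δ = d/R = 3075.5 / 3440.065 = 0.894024 rad.
With φ₁ = 69.3910° = 1.211101 rad and θ = 123.3° = 2.151991 rad:
Destination latitude: φ₂ = arcsin( sin φ₁ cos δ + cos φ₁ sin δ cos θ ) = arcsin(0.435544) = 25.8199°.
For the longitude increment, Δλ = atan2( sin θ sin δ cos φ₁, cos δ − sin φ₁ sin φ₂ ) = atan2(0.229354, 0.218609) = 46.3740°.
λ₂ = 134.5518° + 46.3740° = 180.9258°, normalized to (−180°, 180°] → -179.0742°.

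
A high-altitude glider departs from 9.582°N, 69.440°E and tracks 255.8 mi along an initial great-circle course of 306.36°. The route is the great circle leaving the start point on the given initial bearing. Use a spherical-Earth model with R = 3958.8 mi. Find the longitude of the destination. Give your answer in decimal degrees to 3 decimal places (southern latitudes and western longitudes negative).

Central angle δ = d/R = 0.064616 rad.
Converting: φ₁ = 0.167237 rad, θ = 5.346991 rad.
Destination latitude: φ₂ = arcsin( sin φ₁ cos δ + cos φ₁ sin δ cos θ ) = arcsin(0.203859) = 11.763°.
Then Δλ = atan2(-0.051274, 0.963979) = -0.053140 rad, from sin θ sin δ cos φ₁ over cos δ − sin φ₁ sin φ₂.
λ₂ = λ₁ + Δλ = 66.395°.

longitude 66.395°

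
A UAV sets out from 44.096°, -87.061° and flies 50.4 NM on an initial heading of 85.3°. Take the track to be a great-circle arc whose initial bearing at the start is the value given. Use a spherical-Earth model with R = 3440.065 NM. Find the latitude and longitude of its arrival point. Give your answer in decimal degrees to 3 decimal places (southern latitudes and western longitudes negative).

latitude 44.159°, longitude -85.895°

Central angle δ = d/R = 0.014651 rad.
With φ₁ = 44.096° = 0.769620 rad and θ = 85.3° = 1.488766 rad:
Applying the spherical law of cosines for sides, sin φ₂ = sin φ₁ cos δ + cos φ₁ sin δ cos θ = 0.696650, so φ₂ = 44.159°.
Δλ = atan2( sin θ sin δ cos φ₁ , cos δ − sin φ₁ sin φ₂ ) = atan2(0.010486, 0.515120) = 0.020354 rad = 1.166°.
λ₂ = -87.061° + 1.166° = -85.895°.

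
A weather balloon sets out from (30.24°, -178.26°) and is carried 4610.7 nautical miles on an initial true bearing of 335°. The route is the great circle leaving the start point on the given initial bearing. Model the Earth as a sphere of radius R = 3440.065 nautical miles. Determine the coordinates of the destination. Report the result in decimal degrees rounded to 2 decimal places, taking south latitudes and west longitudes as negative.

Central angle δ = d/R = 1.340294 rad.
Start latitude φ₁ = 0.527788 rad; initial bearing θ = 5.846853 rad.
sin φ₂ = sin φ₁ cos δ + cos φ₁ sin δ cos θ = (0.503623)(0.228466) + (0.863923)(0.973552)(0.906308) = 0.877333
φ₂ = asin(0.877333) = 1.070276 rad = 61.32°.
Then Δλ = atan2(-0.355453, -0.213379) = -2.111437 rad, from sin θ sin δ cos φ₁ over cos δ − sin φ₁ sin φ₂.
λ₂ = -178.26° + -120.98° = -299.24°, normalized to (−180°, 180°] → 60.76°.

latitude 61.32°, longitude 60.76°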